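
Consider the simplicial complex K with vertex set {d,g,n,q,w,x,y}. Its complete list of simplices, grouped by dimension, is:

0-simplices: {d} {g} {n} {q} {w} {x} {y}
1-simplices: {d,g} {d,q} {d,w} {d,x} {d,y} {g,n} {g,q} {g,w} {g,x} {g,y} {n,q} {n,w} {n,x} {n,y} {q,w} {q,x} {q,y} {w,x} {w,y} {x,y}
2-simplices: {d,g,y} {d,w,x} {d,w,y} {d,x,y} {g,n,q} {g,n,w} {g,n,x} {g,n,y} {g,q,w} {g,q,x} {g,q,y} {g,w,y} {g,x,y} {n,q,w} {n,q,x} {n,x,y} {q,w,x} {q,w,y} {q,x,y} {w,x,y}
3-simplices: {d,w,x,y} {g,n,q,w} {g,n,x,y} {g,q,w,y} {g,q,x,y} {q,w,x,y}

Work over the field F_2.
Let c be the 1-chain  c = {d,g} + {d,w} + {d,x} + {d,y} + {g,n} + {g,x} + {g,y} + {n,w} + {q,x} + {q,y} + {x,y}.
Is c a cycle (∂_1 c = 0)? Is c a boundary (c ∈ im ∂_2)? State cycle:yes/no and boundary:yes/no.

cycle:yes boundary:yes

n_0=7 n_1=20 n_2=20 n_3=6  [Z2]
∂1: piv[dg,dq,dw,dx,dy,gn] rk=6  ker:gq,gw,gx,gy,nq,nw,nx,ny,qw,qx,qy,wx,wy,xy
∂2: piv[dgy,dwx,dwy,dxy,gnq,gnw,gnx,gny,gqw,gqx,gqy,gwy,gxy] rk=13  ker:nqw,nqx,nxy,qwx,qwy,qxy,wxy
∂3: piv[dwxy,gnqw,gnxy,gqwy,gqxy,qwxy] rk=6
∂1c = 0
c vs im∂2: reduces to 0 ⇒ boundary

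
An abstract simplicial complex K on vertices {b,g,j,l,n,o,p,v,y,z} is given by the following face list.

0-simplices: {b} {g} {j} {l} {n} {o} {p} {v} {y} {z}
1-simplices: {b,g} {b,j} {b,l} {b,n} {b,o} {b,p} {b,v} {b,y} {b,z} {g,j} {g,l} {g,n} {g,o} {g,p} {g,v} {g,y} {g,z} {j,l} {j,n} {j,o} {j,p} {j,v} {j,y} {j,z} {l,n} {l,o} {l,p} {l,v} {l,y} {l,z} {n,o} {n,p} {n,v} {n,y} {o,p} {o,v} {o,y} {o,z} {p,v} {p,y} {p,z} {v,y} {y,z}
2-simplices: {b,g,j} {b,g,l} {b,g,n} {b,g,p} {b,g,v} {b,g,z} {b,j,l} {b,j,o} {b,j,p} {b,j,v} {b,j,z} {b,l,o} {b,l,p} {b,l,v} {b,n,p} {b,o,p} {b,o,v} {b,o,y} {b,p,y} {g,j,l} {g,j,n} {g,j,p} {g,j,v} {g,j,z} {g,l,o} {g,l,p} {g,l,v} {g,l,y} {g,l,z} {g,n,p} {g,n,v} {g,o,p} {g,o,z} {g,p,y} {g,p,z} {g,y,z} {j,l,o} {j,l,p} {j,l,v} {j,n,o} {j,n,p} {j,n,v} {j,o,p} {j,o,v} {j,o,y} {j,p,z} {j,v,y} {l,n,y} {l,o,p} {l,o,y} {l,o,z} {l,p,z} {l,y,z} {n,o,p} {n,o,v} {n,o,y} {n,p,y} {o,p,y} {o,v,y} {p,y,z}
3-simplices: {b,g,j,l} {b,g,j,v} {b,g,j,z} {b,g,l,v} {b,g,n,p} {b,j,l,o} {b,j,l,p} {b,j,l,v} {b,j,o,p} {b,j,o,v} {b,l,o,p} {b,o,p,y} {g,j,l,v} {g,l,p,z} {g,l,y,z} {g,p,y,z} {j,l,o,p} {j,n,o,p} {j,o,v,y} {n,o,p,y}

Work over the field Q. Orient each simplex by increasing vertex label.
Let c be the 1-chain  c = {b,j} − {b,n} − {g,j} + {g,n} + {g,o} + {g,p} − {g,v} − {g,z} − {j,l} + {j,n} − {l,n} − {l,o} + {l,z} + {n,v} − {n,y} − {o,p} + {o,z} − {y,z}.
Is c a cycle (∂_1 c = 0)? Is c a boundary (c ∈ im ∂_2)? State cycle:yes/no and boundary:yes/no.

cycle:yes boundary:yes

n_0=10 n_1=43 n_2=60 n_3=20  [Q]
∂1: piv[bg,bj,bl,bn,bo,bp,bv,by,bz] rk=9  ker:gj,gl,gn,go,gp,gv,gy,gz,jl,jn,jo,jp,jv,jy,jz,ln,lo,lp,lv,ly,lz,no,np,nv,ny,op,ov,oy,oz,pv,py,pz,vy,yz
∂2: piv[bgj,bgl,bgn,bgp,bgv,bgz,bjl,bjo,bjp,bjv,bjz,blo,blp,blv,bnp,bop,bov,boy,bpy,gjn,glo,gly,glz,gnv,goz,gpy,gpz,gyz,jno,joy,jvy,lny,noy] rk=33  ker:gjl,gjp,gjv,gjz,glp,glv,gnp,gop,jlo,jlp,jlv,jnp,jnv,jop,jov,jpz,lop,loy,loz,lpz,lyz,nop,nov,npy,opy,ovy,pyz
∂3: piv[bgjl,bgjv,bgjz,bglv,bgnp,bjlo,bjlp,bjlv,bjop,bjov,blop,bopy,glpz,glyz,gpyz,jnop,jovy,nopy] rk=18  ker:gjlv,jlop
∂1c = 0
c vs im∂2: reduces to 0 ⇒ boundary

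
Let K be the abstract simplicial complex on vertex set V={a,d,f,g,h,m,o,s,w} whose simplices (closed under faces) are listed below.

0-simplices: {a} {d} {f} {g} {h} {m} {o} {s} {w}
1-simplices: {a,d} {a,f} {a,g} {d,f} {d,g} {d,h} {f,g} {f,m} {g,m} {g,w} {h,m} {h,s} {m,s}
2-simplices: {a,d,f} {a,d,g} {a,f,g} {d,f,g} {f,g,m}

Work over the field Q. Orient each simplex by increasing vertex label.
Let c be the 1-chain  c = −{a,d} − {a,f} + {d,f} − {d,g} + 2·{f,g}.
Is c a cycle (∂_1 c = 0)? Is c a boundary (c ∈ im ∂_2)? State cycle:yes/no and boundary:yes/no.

cycle:no boundary:no

n_0=9 n_1=13 n_2=5  [Q]
∂1: piv[ad,af,ag,dh,fm,gw,hs] rk=7  ker:df,dg,fg,gm,hm,ms
∂2: piv[adf,adg,afg,fgm] rk=4  ker:dfg
∂1c = 2·{a} − {d} − 2·{f} + {g}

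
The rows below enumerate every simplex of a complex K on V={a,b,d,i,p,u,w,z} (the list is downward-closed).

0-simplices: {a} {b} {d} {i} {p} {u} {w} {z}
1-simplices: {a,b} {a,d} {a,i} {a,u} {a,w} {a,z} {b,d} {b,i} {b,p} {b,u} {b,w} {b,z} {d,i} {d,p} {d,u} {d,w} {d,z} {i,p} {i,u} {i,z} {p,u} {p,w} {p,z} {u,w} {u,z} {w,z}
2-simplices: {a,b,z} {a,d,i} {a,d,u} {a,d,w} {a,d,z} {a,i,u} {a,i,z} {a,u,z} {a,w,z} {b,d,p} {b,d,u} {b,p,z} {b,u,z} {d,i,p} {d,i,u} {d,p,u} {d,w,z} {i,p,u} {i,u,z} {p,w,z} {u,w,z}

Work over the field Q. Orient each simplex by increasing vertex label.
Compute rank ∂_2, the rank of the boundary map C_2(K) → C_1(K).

n_0=8 n_1=26 n_2=21  [Q]
∂1: piv[ab,ad,ai,au,aw,az,bp] rk=7  ker:bd,bi,bu,bw,bz,di,dp,du,dw,dz,ip,iu,iz,pu,pw,pz,uw,uz,wz
∂2: piv[abz,adi,adu,adw,adz,aiu,aiz,auz,awz,bdp,bdu,bpz,buz,dip,dpu,pwz,uwz] rk=17  ker:diu,dwz,ipu,iuz
rk∂_2=17

rank∂_2=17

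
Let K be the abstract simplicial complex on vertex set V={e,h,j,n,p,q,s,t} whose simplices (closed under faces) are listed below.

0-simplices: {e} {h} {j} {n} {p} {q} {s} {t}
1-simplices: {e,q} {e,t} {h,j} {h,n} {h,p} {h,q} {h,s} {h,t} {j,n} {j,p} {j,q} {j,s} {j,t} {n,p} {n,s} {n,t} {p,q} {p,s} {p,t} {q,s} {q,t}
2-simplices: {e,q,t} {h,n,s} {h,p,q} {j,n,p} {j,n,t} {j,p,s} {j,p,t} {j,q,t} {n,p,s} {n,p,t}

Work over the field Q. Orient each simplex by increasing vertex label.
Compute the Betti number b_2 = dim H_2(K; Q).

b_2=1

n_0=8 n_1=21 n_2=10  [Q]
∂1: piv[eq,et,hj,hn,hp,hq,hs] rk=7  ker:ht,jn,jp,jq,js,jt,np,ns,nt,pq,ps,pt,qs,qt
∂2: piv[eqt,hns,hpq,jnp,jnt,jps,jpt,jqt,nps] rk=9  ker:npt
b_2=(10−9)−0=1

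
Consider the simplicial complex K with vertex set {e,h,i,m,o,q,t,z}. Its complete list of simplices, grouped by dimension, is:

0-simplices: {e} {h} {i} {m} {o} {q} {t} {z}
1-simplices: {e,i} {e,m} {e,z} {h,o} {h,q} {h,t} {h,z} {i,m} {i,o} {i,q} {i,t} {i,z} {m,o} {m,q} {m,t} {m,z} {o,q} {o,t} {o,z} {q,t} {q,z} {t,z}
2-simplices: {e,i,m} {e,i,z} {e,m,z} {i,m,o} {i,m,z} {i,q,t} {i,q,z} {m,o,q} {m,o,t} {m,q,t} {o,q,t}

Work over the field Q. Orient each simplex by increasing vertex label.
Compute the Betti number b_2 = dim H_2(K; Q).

n_0=8 n_1=22 n_2=11  [Q]
∂1: piv[ei,em,ez,ho,hq,ht,hz] rk=7  ker:im,io,iq,it,iz,mo,mq,mt,mz,oq,ot,oz,qt,qz,tz
∂2: piv[eim,eiz,emz,imo,iqt,iqz,moq,mot,mqt] rk=9  ker:imz,oqt
b_2=(11−9)−0=2

b_2=2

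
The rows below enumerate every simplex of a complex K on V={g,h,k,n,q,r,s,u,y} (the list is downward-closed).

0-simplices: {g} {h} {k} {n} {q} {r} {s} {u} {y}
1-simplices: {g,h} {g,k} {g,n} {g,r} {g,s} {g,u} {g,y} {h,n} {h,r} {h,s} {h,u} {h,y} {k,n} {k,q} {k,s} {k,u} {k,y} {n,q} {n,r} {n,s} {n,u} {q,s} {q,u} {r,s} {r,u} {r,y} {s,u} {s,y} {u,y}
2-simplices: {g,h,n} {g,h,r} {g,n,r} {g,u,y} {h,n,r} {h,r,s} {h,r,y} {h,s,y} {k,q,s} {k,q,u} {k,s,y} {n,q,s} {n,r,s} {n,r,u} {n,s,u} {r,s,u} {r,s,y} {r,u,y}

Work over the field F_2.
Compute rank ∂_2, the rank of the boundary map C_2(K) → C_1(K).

rank∂_2=15

n_0=9 n_1=29 n_2=18  [Z2]
∂1: piv[gh,gk,gn,gr,gs,gu,gy,kq] rk=8  ker:hn,hr,hs,hu,hy,kn,ks,ku,ky,nq,nr,ns,nu,qs,qu,rs,ru,ry,su,sy,uy
∂2: piv[ghn,ghr,gnr,guy,hrs,hry,hsy,kqs,kqu,ksy,nqs,nrs,nru,nsu,ruy] rk=15  ker:hnr,rsu,rsy
rk∂_2=15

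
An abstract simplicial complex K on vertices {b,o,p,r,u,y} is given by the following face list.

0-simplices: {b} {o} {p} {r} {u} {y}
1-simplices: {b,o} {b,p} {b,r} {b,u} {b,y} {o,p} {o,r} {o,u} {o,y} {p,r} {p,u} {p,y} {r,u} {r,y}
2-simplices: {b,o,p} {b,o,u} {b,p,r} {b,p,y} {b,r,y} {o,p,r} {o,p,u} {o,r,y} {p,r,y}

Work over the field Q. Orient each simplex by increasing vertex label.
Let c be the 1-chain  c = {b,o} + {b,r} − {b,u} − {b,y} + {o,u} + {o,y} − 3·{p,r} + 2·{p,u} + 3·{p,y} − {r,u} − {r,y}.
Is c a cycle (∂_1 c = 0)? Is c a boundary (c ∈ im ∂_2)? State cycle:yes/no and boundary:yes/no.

n_0=6 n_1=14 n_2=9  [Q]
∂1: piv[bo,bp,br,bu,by] rk=5  ker:op,or,ou,oy,pr,pu,py,ru,ry
∂2: piv[bop,bou,bpr,bpy,bry,opr,opu,ory] rk=8  ker:pry
∂1c = −{o} − 2·{p} + {u} + 2·{y}

cycle:no boundary:no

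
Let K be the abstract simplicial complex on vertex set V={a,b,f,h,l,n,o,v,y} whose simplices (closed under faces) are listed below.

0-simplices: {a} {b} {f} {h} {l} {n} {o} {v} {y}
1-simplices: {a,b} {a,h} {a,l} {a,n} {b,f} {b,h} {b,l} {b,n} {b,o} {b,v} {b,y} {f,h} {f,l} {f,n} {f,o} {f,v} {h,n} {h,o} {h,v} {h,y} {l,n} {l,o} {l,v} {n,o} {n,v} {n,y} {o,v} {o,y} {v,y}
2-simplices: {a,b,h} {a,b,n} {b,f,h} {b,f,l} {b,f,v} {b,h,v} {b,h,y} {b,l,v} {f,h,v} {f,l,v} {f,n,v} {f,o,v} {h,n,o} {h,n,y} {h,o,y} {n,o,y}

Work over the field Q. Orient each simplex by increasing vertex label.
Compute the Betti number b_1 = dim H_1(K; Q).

b_1=8

n_0=9 n_1=29 n_2=16  [Q]
∂1: piv[ab,ah,al,an,bf,bo,bv,by] rk=8  ker:bh,bl,bn,fh,fl,fn,fo,fv,hn,ho,hv,hy,ln,lo,lv,no,nv,ny,ov,oy,vy
∂2: piv[abh,abn,bfh,bfl,bfv,bhv,bhy,blv,fnv,fov,hno,hny,hoy] rk=13  ker:fhv,flv,noy
b_1=(29−8)−13=8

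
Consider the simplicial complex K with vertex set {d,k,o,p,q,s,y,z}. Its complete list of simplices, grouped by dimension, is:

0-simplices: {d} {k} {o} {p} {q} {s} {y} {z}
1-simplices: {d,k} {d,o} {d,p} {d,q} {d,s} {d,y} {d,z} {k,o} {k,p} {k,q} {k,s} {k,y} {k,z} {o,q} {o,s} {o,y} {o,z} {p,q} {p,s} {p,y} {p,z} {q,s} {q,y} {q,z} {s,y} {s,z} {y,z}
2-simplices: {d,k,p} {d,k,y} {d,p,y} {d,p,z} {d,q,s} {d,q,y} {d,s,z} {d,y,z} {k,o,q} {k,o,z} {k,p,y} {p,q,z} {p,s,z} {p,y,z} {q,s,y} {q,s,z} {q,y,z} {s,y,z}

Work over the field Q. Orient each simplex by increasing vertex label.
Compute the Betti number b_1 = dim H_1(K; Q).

n_0=8 n_1=27 n_2=18  [Q]
∂1: piv[dk,do,dp,dq,ds,dy,dz] rk=7  ker:ko,kp,kq,ks,ky,kz,oq,os,oy,oz,pq,ps,py,pz,qs,qy,qz,sy,sz,yz
∂2: piv[dkp,dky,dpy,dpz,dqs,dqy,dsz,dyz,koq,koz,pqz,psz,qsy,qsz] rk=14  ker:kpy,pyz,qyz,syz
b_1=(27−7)−14=6

b_1=6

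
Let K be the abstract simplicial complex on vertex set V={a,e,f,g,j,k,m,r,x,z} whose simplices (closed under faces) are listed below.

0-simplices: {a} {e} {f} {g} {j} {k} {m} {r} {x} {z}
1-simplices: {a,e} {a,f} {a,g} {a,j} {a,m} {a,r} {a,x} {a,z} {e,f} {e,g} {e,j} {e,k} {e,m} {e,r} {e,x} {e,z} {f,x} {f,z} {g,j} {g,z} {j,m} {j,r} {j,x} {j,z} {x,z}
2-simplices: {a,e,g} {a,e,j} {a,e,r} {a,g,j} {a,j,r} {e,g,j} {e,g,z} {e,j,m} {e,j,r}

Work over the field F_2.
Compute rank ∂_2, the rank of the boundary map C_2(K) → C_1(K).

rank∂_2=7

n_0=10 n_1=25 n_2=9  [Z2]
∂1: piv[ae,af,ag,aj,am,ar,ax,az,ek] rk=9  ker:ef,eg,ej,em,er,ex,ez,fx,fz,gj,gz,jm,jr,jx,jz,xz
∂2: piv[aeg,aej,aer,agj,ajr,egz,ejm] rk=7  ker:egj,ejr
rk∂_2=7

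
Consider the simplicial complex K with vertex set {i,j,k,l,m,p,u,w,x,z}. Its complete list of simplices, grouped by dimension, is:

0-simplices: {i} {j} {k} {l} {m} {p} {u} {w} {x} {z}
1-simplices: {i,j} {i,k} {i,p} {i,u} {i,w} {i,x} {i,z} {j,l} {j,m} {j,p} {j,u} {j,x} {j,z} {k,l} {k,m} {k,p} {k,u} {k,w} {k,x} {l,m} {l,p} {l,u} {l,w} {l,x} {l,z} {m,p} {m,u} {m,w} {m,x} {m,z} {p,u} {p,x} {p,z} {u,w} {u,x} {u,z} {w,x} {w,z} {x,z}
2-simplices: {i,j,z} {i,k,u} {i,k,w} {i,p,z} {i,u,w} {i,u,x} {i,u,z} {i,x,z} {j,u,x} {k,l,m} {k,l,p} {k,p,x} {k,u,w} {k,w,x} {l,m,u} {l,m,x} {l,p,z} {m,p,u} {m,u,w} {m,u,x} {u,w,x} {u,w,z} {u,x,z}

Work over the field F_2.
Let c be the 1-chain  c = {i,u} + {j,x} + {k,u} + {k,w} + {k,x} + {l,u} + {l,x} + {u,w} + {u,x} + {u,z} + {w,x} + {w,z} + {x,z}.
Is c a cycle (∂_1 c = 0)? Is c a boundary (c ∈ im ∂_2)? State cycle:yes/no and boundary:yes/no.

n_0=10 n_1=39 n_2=23  [Z2]
∂1: piv[ij,ik,ip,iu,iw,ix,iz,jl,jm] rk=9  ker:jp,ju,jx,jz,kl,km,kp,ku,kw,kx,lm,lp,lu,lw,lx,lz,mp,mu,mw,mx,mz,pu,px,pz,uw,ux,uz,wx,wz,xz
∂2: piv[ijz,iku,ikw,ipz,iuw,iux,iuz,ixz,jux,klm,klp,kpx,kwx,lmu,lmx,lpz,mpu,muw,mux,uwx,uwz] rk=21  ker:kuw,uxz
∂1c = {i} + {j} + {k} + {z}

cycle:no boundary:no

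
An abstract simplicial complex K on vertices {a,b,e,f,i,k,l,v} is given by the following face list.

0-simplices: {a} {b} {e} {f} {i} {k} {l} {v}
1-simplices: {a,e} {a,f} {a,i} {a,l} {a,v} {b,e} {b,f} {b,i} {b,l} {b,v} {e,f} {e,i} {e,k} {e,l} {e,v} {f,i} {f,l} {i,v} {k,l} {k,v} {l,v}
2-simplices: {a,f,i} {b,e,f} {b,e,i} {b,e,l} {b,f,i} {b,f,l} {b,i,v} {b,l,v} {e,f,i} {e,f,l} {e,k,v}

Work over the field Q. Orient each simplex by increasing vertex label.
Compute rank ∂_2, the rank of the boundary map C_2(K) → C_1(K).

rank∂_2=9

n_0=8 n_1=21 n_2=11  [Q]
∂1: piv[ae,af,ai,al,av,be,ek] rk=7  ker:bf,bi,bl,bv,ef,ei,el,ev,fi,fl,iv,kl,kv,lv
∂2: piv[afi,bef,bei,bel,bfi,bfl,biv,blv,ekv] rk=9  ker:efi,efl
rk∂_2=9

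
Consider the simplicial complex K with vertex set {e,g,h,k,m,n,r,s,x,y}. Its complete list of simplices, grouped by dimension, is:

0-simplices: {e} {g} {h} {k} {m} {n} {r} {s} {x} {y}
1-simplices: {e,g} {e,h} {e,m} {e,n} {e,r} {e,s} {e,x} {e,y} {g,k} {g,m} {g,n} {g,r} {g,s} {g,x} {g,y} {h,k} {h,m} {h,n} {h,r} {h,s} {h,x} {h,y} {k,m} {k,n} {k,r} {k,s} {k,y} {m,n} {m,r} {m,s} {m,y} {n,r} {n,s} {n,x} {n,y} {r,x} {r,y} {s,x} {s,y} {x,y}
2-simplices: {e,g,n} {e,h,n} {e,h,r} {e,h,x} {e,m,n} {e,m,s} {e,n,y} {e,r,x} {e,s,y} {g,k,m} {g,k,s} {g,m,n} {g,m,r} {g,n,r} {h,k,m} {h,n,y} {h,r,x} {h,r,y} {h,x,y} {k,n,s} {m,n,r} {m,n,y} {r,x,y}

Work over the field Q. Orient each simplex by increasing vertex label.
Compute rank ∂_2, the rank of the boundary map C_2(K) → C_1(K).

rank∂_2=20

n_0=10 n_1=40 n_2=23  [Q]
∂1: piv[eg,eh,em,en,er,es,ex,ey,gk] rk=9  ker:gm,gn,gr,gs,gx,gy,hk,hm,hn,hr,hs,hx,hy,km,kn,kr,ks,ky,mn,mr,ms,my,nr,ns,nx,ny,rx,ry,sx,sy,xy
∂2: piv[egn,ehn,ehr,ehx,emn,ems,eny,erx,esy,gkm,gks,gmn,gmr,gnr,hkm,hny,hry,hxy,kns,mny] rk=20  ker:hrx,mnr,rxy
rk∂_2=20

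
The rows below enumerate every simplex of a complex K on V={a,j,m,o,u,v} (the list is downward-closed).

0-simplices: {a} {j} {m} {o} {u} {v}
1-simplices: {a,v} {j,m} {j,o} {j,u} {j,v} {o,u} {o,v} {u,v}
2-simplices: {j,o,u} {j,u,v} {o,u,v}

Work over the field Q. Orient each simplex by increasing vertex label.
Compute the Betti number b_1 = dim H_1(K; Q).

n_0=6 n_1=8 n_2=3  [Q]
∂1: piv[av,jm,jo,ju,jv] rk=5  ker:ou,ov,uv
∂2: piv[jou,juv,ouv] rk=3
b_1=(8−5)−3=0

b_1=0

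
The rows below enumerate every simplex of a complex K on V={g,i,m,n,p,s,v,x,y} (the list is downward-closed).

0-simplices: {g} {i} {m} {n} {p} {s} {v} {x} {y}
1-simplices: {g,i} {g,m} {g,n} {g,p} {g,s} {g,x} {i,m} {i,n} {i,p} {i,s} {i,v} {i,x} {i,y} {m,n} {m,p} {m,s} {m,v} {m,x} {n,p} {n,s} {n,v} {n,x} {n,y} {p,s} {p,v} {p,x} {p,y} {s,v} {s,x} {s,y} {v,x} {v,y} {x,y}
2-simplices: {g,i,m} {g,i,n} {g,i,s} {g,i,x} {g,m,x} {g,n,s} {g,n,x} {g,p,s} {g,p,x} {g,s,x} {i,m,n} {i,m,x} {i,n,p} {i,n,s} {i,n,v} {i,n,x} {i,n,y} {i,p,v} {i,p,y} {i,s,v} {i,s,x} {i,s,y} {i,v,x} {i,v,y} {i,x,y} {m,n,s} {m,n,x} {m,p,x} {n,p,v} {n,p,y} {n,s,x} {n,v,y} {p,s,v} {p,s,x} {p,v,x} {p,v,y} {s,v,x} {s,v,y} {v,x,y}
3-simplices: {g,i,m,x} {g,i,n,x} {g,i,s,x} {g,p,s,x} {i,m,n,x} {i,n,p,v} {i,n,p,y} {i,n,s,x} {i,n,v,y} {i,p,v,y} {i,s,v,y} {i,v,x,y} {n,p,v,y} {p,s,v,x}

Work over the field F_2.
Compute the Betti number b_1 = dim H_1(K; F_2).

n_0=9 n_1=33 n_2=39 n_3=14  [Z2]
∂1: piv[gi,gm,gn,gp,gs,gx,iv,iy] rk=8  ker:im,in,ip,is,ix,mn,mp,ms,mv,mx,np,ns,nv,nx,ny,ps,pv,px,py,sv,sx,sy,vx,vy,xy
∂2: piv[gim,gin,gis,gix,gmx,gns,gnx,gps,gpx,gsx,imn,inp,inv,iny,ipv,ipy,isv,isy,ivx,ivy,ixy,mns,mpx,psv] rk=24  ker:imx,ins,inx,isx,mnx,npv,npy,nsx,nvy,psx,pvx,pvy,svx,svy,vxy
∂3: piv[gimx,ginx,gisx,gpsx,imnx,inpv,inpy,insx,invy,ipvy,isvy,ivxy,psvx] rk=13  ker:npvy
b_1=(33−8)−24=1

b_1=1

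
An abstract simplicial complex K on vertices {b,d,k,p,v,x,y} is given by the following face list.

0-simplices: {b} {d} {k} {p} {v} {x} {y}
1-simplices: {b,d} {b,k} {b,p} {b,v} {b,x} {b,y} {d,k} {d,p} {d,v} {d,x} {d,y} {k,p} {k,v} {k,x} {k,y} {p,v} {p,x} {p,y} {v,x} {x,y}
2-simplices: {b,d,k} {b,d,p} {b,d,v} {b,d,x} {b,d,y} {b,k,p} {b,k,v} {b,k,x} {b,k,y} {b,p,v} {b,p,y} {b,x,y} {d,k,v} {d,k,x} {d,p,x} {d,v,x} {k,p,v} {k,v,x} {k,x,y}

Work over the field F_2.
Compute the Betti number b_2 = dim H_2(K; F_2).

n_0=7 n_1=20 n_2=19  [Z2]
∂1: piv[bd,bk,bp,bv,bx,by] rk=6  ker:dk,dp,dv,dx,dy,kp,kv,kx,ky,pv,px,py,vx,xy
∂2: piv[bdk,bdp,bdv,bdx,bdy,bkp,bkv,bkx,bky,bpv,bpy,bxy,dpx,dvx] rk=14  ker:dkv,dkx,kpv,kvx,kxy
b_2=(19−14)−0=5

b_2=5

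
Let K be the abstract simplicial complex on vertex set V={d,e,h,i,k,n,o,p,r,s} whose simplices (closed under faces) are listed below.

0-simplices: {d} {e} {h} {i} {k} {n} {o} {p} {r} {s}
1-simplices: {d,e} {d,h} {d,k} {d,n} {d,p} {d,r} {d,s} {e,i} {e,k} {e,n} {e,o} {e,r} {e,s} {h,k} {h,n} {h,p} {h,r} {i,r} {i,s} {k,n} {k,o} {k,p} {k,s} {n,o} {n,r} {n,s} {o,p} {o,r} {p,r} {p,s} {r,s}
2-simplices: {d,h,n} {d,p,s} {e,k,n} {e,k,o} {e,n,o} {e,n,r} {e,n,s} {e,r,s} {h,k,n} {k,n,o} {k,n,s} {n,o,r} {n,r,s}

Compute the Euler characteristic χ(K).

n_0=10 n_1=31 n_2=13
χ=+10−31+13=-8

χ(K)=-8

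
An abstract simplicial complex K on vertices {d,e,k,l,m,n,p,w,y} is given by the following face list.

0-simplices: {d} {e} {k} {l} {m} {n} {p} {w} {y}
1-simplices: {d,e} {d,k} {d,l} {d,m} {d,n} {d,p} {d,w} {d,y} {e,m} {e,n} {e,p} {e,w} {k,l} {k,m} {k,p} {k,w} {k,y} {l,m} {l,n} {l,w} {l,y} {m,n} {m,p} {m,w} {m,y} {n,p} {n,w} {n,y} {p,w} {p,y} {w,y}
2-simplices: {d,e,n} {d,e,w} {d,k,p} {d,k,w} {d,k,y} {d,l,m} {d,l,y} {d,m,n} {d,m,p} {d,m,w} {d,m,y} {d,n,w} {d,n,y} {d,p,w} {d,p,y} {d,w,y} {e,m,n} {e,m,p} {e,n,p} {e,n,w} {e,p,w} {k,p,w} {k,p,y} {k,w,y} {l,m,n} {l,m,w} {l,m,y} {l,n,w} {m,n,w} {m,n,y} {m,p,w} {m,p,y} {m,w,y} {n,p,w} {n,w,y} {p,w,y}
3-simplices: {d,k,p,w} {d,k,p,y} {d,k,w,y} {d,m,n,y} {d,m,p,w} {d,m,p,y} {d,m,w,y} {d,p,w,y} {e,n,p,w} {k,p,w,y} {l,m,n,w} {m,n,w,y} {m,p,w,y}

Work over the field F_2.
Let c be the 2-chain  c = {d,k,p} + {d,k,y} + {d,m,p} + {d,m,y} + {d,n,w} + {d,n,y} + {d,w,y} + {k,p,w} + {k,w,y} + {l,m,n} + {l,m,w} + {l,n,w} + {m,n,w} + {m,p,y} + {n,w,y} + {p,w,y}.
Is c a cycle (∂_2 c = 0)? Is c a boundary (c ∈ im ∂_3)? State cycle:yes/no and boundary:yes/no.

n_0=9 n_1=31 n_2=36 n_3=13  [Z2]
∂1: piv[de,dk,dl,dm,dn,dp,dw,dy] rk=8  ker:em,en,ep,ew,kl,km,kp,kw,ky,lm,ln,lw,ly,mn,mp,mw,my,np,nw,ny,pw,py,wy
∂2: piv[den,dew,dkp,dkw,dky,dlm,dly,dmn,dmp,dmw,dmy,dnw,dny,dpw,dpy,dwy,emn,emp,enp,lmn,lmw] rk=21  ker:enw,epw,kpw,kpy,kwy,lmy,lnw,mnw,mny,mpw,mpy,mwy,npw,nwy,pwy
∂3: piv[dkpw,dkpy,dkwy,dmny,dmpw,dmpy,dmwy,dpwy,enpw,lmnw,mnwy] rk=11  ker:kpwy,mpwy
∂2c = 0
c vs im∂3: residual ≠ 0 ⇒ not boundary

cycle:yes boundary:no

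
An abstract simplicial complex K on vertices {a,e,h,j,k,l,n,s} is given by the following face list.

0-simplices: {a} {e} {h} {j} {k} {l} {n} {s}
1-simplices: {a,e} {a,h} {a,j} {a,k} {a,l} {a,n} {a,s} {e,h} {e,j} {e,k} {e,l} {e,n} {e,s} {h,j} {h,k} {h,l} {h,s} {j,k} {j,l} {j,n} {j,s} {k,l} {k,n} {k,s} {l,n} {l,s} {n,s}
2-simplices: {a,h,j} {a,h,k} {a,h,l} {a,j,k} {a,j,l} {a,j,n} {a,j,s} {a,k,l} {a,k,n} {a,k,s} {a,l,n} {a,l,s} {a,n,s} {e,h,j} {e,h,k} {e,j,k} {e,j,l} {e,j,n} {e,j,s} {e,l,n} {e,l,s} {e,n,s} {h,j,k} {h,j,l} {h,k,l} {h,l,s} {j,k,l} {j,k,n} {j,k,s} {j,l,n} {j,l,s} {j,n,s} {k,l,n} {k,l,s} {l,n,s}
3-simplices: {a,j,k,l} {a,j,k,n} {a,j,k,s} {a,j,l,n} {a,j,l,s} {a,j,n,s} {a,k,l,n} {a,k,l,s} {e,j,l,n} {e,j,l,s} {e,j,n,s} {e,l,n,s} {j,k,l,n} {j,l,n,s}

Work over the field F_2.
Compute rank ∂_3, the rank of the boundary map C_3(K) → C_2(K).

n_0=8 n_1=27 n_2=35 n_3=14  [Z2]
∂1: piv[ae,ah,aj,ak,al,an,as] rk=7  ker:eh,ej,ek,el,en,es,hj,hk,hl,hs,jk,jl,jn,js,kl,kn,ks,ln,ls,ns
∂2: piv[ahj,ahk,ahl,ajk,ajl,ajn,ajs,akl,akn,aks,aln,als,ans,ehj,ehk,ejl,ejn,ejs,hls] rk=19  ker:ejk,eln,els,ens,hjk,hjl,hkl,jkl,jkn,jks,jln,jls,jns,kln,kls,lns
∂3: piv[ajkl,ajkn,ajks,ajln,ajls,ajns,akln,akls,ejln,ejls,ejns,elns] rk=12  ker:jkln,jlns
rk∂_3=12

rank∂_3=12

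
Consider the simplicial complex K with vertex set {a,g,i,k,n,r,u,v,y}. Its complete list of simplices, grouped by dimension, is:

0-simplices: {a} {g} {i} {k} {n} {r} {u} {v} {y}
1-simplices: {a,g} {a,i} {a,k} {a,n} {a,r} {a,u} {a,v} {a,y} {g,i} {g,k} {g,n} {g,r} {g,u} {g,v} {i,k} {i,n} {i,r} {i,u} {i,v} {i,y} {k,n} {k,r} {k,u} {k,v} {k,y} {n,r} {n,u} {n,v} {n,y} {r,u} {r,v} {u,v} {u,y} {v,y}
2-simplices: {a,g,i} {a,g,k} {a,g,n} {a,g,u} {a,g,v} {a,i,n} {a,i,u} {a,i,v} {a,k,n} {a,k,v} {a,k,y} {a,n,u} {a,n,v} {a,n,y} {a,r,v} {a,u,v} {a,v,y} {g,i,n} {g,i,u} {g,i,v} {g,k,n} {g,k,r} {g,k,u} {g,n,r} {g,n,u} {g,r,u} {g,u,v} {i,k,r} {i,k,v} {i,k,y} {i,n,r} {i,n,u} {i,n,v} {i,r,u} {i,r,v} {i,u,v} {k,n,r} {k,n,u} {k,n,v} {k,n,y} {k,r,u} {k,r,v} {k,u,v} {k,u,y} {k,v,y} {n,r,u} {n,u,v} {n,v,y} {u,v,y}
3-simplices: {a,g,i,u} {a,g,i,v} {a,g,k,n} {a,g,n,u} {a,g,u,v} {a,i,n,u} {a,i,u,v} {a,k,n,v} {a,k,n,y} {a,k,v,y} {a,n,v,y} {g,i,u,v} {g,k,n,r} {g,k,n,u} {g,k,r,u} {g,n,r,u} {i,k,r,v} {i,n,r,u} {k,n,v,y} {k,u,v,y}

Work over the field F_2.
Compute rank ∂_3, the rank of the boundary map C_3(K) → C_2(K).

rank∂_3=18

n_0=9 n_1=34 n_2=49 n_3=20  [Z2]
∂1: piv[ag,ai,ak,an,ar,au,av,ay] rk=8  ker:gi,gk,gn,gr,gu,gv,ik,in,ir,iu,iv,iy,kn,kr,ku,kv,ky,nr,nu,nv,ny,ru,rv,uv,uy,vy
∂2: piv[agi,agk,agn,agu,agv,ain,aiu,aiv,akn,akv,aky,anu,anv,any,arv,auv,avy,gkr,gku,gnr,gru,ikr,ikv,iky,irv,kuy] rk=26  ker:gin,giu,giv,gkn,gnu,guv,inr,inu,inv,iru,iuv,knr,knu,knv,kny,kru,krv,kuv,kvy,nru,nuv,nvy,uvy
∂3: piv[agiu,agiv,agkn,agnu,aguv,ainu,aiuv,aknv,akny,akvy,anvy,gknr,gknu,gkru,gnru,ikrv,inru,kuvy] rk=18  ker:giuv,knvy
rk∂_3=18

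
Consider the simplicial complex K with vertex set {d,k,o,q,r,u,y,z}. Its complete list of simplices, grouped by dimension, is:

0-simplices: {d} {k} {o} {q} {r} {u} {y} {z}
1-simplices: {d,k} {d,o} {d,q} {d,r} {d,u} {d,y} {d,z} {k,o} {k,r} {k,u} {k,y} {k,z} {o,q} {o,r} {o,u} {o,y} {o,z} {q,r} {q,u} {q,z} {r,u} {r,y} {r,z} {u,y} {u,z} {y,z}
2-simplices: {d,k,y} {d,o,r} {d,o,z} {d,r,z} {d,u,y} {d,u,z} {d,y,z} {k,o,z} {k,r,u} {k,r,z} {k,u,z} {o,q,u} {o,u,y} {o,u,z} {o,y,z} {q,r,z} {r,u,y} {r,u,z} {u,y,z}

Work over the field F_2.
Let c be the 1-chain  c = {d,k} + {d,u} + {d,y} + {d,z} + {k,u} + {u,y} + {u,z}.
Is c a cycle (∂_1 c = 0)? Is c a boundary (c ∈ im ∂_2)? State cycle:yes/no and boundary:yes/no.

n_0=8 n_1=26 n_2=19  [Z2]
∂1: piv[dk,do,dq,dr,du,dy,dz] rk=7  ker:ko,kr,ku,ky,kz,oq,or,ou,oy,oz,qr,qu,qz,ru,ry,rz,uy,uz,yz
∂2: piv[dky,dor,doz,drz,duy,duz,dyz,koz,kru,krz,kuz,oqu,ouy,ouz,qrz,ruy] rk=16  ker:oyz,ruz,uyz
∂1c = 0
c vs im∂2: residual ≠ 0 ⇒ not boundary

cycle:yes boundary:no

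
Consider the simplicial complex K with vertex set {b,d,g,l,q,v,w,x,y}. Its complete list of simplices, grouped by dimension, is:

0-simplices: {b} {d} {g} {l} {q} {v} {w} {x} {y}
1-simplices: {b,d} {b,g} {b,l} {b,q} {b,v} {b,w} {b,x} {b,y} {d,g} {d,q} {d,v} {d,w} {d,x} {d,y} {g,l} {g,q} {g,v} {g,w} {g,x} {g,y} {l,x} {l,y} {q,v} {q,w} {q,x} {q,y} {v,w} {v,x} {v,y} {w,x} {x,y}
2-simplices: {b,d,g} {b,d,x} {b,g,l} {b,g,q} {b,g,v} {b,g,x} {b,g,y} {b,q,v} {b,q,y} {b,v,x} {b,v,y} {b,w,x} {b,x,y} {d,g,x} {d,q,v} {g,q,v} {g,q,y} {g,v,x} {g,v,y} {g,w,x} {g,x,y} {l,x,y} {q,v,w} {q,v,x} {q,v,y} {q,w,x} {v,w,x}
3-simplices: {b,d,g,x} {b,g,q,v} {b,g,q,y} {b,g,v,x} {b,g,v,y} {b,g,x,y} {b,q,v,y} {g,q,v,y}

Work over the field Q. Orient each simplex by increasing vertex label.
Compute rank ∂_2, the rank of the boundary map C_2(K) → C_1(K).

n_0=9 n_1=31 n_2=27 n_3=8  [Q]
∂1: piv[bd,bg,bl,bq,bv,bw,bx,by] rk=8  ker:dg,dq,dv,dw,dx,dy,gl,gq,gv,gw,gx,gy,lx,ly,qv,qw,qx,qy,vw,vx,vy,wx,xy
∂2: piv[bdg,bdx,bgl,bgq,bgv,bgx,bgy,bqv,bqy,bvx,bvy,bwx,bxy,dqv,gwx,lxy,qvw,qvx,qwx] rk=19  ker:dgx,gqv,gqy,gvx,gvy,gxy,qvy,vwx
∂3: piv[bdgx,bgqv,bgqy,bgvx,bgvy,bgxy,bqvy] rk=7  ker:gqvy
rk∂_2=19

rank∂_2=19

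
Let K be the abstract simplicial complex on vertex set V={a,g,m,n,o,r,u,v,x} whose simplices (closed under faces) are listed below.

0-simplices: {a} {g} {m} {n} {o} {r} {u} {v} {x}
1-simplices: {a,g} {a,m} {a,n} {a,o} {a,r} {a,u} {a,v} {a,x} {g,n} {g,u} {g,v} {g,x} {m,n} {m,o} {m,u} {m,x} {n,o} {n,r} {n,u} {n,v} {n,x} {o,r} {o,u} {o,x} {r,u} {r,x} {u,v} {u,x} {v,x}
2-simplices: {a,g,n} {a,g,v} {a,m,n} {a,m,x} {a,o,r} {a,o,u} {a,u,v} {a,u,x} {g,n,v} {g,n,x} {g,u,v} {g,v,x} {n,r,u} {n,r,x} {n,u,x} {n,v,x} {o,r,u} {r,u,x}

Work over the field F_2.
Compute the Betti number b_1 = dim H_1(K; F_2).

b_1=5

n_0=9 n_1=29 n_2=18  [Z2]
∂1: piv[ag,am,an,ao,ar,au,av,ax] rk=8  ker:gn,gu,gv,gx,mn,mo,mu,mx,no,nr,nu,nv,nx,or,ou,ox,ru,rx,uv,ux,vx
∂2: piv[agn,agv,amn,amx,aor,aou,auv,aux,gnv,gnx,guv,gvx,nru,nrx,nux,oru] rk=16  ker:nvx,rux
b_1=(29−8)−16=5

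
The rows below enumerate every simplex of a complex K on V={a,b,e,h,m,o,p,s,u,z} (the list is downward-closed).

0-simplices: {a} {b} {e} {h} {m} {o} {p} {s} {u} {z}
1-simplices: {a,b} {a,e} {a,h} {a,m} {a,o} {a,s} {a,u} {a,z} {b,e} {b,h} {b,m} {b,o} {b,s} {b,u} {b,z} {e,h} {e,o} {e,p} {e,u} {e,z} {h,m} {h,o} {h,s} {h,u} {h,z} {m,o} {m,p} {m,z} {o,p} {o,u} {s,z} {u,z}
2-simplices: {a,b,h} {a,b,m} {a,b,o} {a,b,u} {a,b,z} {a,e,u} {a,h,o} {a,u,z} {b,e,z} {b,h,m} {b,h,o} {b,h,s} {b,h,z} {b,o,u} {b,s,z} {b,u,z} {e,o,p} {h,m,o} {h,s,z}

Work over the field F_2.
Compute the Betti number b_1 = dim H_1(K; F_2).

n_0=10 n_1=32 n_2=19  [Z2]
∂1: piv[ab,ae,ah,am,ao,as,au,az,ep] rk=9  ker:be,bh,bm,bo,bs,bu,bz,eh,eo,eu,ez,hm,ho,hs,hu,hz,mo,mp,mz,op,ou,sz,uz
∂2: piv[abh,abm,abo,abu,abz,aeu,aho,auz,bez,bhm,bhs,bhz,bou,bsz,eop,hmo] rk=16  ker:bho,buz,hsz
b_1=(32−9)−16=7

b_1=7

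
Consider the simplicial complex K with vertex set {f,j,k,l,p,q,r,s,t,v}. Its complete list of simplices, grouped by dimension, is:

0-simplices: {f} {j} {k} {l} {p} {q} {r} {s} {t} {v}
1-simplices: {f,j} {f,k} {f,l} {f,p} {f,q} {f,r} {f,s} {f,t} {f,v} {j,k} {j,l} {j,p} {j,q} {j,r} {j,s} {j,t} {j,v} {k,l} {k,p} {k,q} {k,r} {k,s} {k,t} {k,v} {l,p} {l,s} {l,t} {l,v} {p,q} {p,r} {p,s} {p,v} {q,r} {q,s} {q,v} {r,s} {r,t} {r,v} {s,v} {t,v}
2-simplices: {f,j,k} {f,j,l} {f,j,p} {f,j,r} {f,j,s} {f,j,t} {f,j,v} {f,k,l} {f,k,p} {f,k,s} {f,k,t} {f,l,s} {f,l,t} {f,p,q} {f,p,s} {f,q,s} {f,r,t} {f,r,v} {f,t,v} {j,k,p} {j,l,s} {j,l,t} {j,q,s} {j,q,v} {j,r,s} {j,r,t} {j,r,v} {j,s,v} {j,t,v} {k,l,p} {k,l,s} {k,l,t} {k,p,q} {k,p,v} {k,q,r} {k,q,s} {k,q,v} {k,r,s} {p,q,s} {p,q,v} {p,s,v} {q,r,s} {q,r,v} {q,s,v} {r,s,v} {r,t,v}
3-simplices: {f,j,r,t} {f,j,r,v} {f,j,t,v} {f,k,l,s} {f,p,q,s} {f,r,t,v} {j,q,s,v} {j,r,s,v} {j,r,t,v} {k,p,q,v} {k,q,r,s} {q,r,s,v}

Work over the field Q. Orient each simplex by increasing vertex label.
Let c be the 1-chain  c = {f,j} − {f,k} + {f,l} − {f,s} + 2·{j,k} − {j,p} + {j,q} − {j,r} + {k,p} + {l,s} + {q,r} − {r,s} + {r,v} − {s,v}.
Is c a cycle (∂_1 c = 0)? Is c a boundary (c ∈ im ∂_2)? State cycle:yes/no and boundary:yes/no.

cycle:yes boundary:yes

n_0=10 n_1=40 n_2=46 n_3=12  [Q]
∂1: piv[fj,fk,fl,fp,fq,fr,fs,ft,fv] rk=9  ker:jk,jl,jp,jq,jr,js,jt,jv,kl,kp,kq,kr,ks,kt,kv,lp,ls,lt,lv,pq,pr,ps,pv,qr,qs,qv,rs,rt,rv,sv,tv
∂2: piv[fjk,fjl,fjp,fjr,fjs,fjt,fjv,fkl,fkp,fks,fkt,fls,flt,fpq,fps,fqs,frt,frv,ftv,jqs,jqv,jrs,jsv,klp,kpq,kpv,kqr,kqv,krs] rk=29  ker:jkp,jls,jlt,jrt,jrv,jtv,kls,klt,kqs,pqs,pqv,psv,qrs,qrv,qsv,rsv,rtv
∂3: piv[fjrt,fjrv,fjtv,fkls,fpqs,frtv,jqsv,jrsv,kpqv,kqrs,qrsv] rk=11  ker:jrtv
∂1c = 0
c vs im∂2: reduces to 0 ⇒ boundary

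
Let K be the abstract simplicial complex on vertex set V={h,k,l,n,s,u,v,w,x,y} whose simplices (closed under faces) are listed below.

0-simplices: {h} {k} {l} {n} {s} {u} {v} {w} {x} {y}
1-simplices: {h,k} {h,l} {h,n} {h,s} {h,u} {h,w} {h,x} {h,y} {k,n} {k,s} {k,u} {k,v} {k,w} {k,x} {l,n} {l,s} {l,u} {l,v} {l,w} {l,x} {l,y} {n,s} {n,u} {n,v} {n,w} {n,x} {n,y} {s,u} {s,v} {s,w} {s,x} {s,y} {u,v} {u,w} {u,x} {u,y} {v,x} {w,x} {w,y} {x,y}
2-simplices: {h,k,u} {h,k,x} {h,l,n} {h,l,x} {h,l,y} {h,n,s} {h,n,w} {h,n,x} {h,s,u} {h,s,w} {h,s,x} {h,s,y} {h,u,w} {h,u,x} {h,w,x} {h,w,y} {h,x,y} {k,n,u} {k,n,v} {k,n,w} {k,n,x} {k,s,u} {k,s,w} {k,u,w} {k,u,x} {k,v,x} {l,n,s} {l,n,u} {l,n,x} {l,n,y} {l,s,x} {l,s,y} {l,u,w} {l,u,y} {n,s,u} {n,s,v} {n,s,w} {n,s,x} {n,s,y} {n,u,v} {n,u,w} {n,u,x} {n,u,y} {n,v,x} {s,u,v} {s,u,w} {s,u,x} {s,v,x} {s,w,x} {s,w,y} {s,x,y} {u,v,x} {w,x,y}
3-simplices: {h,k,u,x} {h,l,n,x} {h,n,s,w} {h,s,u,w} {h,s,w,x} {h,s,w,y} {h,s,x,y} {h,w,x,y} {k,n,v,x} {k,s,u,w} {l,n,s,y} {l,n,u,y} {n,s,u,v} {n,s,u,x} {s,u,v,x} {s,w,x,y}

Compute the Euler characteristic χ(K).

χ(K)=7

n_0=10 n_1=40 n_2=53 n_3=16
χ=+10−40+53−16=7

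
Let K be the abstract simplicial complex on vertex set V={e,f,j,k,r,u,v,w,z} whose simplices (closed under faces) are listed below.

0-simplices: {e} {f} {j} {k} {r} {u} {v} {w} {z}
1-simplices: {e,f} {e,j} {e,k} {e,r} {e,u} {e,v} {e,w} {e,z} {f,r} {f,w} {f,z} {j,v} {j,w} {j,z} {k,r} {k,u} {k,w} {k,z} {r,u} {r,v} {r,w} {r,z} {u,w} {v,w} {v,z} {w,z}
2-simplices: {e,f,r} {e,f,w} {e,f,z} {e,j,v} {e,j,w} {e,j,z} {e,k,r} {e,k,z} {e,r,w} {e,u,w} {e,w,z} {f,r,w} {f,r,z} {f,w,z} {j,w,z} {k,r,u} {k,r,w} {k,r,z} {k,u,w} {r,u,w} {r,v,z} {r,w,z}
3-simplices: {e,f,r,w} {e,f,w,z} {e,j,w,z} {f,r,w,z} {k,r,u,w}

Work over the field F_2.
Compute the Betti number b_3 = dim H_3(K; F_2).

b_3=0

n_0=9 n_1=26 n_2=22 n_3=5  [Z2]
∂1: piv[ef,ej,ek,er,eu,ev,ew,ez] rk=8  ker:fr,fw,fz,jv,jw,jz,kr,ku,kw,kz,ru,rv,rw,rz,uw,vw,vz,wz
∂2: piv[efr,efw,efz,ejv,ejw,ejz,ekr,ekz,erw,euw,ewz,frz,kru,krw,kuw,rvz] rk=16  ker:frw,fwz,jwz,krz,ruw,rwz
∂3: piv[efrw,efwz,ejwz,frwz,kruw] rk=5
b_3=(5−5)−0=0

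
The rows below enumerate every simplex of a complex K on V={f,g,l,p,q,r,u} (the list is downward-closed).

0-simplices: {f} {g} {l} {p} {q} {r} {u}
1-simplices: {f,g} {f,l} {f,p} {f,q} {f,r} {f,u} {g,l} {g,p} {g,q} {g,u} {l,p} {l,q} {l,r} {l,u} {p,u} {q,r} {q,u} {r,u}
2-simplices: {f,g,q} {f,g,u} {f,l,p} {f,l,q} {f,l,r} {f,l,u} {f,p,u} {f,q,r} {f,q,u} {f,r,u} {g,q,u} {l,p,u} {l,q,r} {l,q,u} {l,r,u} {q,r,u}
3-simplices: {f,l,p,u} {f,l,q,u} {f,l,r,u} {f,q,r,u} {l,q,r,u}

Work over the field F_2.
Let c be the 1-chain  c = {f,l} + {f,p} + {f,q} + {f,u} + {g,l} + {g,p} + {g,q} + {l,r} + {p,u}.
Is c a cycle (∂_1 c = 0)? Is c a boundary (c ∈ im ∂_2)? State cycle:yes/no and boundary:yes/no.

n_0=7 n_1=18 n_2=16 n_3=5  [Z2]
∂1: piv[fg,fl,fp,fq,fr,fu] rk=6  ker:gl,gp,gq,gu,lp,lq,lr,lu,pu,qr,qu,ru
∂2: piv[fgq,fgu,flp,flq,flr,flu,fpu,fqr,fqu,fru] rk=10  ker:gqu,lpu,lqr,lqu,lru,qru
∂3: piv[flpu,flqu,flru,fqru,lqru] rk=5
∂1c = {g} + {l} + {p} + {r}

cycle:no boundary:no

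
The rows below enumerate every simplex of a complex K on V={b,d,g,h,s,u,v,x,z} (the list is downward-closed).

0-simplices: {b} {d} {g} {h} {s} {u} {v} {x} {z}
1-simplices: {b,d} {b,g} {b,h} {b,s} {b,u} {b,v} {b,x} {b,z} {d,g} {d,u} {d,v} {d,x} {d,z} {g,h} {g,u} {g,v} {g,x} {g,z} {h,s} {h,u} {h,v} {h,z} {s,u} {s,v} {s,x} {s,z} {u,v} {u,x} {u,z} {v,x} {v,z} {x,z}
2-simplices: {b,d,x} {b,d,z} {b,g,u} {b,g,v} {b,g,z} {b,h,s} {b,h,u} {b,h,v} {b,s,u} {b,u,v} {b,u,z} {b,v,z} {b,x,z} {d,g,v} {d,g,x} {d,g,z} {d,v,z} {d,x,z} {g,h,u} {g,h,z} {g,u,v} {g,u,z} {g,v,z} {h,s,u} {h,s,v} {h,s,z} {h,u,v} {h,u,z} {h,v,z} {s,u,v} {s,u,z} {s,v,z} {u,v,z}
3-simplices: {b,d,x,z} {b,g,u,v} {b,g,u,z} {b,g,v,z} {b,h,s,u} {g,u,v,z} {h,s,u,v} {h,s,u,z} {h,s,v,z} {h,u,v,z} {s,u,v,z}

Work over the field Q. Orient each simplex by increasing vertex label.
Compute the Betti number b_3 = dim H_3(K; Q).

b_3=1

n_0=9 n_1=32 n_2=33 n_3=11  [Q]
∂1: piv[bd,bg,bh,bs,bu,bv,bx,bz] rk=8  ker:dg,du,dv,dx,dz,gh,gu,gv,gx,gz,hs,hu,hv,hz,su,sv,sx,sz,uv,ux,uz,vx,vz,xz
∂2: piv[bdx,bdz,bgu,bgv,bgz,bhs,bhu,bhv,bsu,buv,buz,bvz,bxz,dgv,dgx,dgz,ghu,ghz,hsv,hsz] rk=20  ker:dvz,dxz,guv,guz,gvz,hsu,huv,huz,hvz,suv,suz,svz,uvz
∂3: piv[bdxz,bguv,bguz,bgvz,bhsu,guvz,hsuv,hsuz,hsvz,huvz] rk=10  ker:suvz
b_3=(11−10)−0=1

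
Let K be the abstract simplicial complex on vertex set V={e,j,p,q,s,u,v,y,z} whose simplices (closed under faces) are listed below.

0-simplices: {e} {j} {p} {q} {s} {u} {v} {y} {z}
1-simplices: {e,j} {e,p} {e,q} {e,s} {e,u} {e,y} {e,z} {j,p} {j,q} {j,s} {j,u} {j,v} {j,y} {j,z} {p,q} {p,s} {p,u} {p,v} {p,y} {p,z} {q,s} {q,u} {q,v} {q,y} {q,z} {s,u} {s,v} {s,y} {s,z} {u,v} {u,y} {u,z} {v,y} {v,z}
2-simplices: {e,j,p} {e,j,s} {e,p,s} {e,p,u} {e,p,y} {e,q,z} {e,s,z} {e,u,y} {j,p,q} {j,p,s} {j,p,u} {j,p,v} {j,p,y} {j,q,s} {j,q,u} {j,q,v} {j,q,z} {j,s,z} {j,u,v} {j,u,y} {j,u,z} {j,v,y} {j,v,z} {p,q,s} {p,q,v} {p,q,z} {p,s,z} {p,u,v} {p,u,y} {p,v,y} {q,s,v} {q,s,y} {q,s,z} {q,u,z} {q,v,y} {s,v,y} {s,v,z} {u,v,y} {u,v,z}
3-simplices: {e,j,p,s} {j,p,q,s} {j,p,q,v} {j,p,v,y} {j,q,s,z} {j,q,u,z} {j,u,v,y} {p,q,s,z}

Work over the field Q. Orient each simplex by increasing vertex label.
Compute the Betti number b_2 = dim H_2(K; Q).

n_0=9 n_1=34 n_2=39 n_3=8  [Q]
∂1: piv[ej,ep,eq,es,eu,ey,ez,jv] rk=8  ker:jp,jq,js,ju,jy,jz,pq,ps,pu,pv,py,pz,qs,qu,qv,qy,qz,su,sv,sy,sz,uv,uy,uz,vy,vz
∂2: piv[ejp,ejs,eps,epu,epy,eqz,esz,euy,jpq,jpu,jpv,jpy,jqs,jqu,jqv,jqz,jsz,juv,juz,jvy,jvz,pqz,qsv,qsy,qvy] rk=25  ker:jps,juy,pqs,pqv,psz,puv,puy,pvy,qsz,quz,svy,svz,uvy,uvz
∂3: piv[ejps,jpqs,jpqv,jpvy,jqsz,jquz,juvy,pqsz] rk=8
b_2=(39−25)−8=6

b_2=6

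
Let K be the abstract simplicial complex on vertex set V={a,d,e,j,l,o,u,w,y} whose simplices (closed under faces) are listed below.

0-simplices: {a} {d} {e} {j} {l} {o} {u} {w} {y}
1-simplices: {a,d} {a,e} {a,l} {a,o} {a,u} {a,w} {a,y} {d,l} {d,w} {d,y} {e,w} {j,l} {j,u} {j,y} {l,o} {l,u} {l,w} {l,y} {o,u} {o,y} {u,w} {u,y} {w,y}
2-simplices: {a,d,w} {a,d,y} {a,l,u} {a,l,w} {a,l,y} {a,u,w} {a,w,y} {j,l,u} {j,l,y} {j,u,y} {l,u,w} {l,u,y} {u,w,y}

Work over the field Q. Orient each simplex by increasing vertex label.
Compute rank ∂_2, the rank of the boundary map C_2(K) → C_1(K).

n_0=9 n_1=23 n_2=13  [Q]
∂1: piv[ad,ae,al,ao,au,aw,ay,jl] rk=8  ker:dl,dw,dy,ew,ju,jy,lo,lu,lw,ly,ou,oy,uw,uy,wy
∂2: piv[adw,ady,alu,alw,aly,auw,awy,jlu,jly,juy] rk=10  ker:luw,luy,uwy
rk∂_2=10

rank∂_2=10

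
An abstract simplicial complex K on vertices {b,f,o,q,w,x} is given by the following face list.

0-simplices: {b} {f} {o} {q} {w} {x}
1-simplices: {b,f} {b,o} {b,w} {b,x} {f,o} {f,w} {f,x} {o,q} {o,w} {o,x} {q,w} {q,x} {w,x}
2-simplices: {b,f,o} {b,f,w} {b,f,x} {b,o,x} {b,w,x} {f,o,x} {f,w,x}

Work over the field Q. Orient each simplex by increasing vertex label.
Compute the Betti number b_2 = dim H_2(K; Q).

b_2=2

n_0=6 n_1=13 n_2=7  [Q]
∂1: piv[bf,bo,bw,bx,oq] rk=5  ker:fo,fw,fx,ow,ox,qw,qx,wx
∂2: piv[bfo,bfw,bfx,box,bwx] rk=5  ker:fox,fwx
b_2=(7−5)−0=2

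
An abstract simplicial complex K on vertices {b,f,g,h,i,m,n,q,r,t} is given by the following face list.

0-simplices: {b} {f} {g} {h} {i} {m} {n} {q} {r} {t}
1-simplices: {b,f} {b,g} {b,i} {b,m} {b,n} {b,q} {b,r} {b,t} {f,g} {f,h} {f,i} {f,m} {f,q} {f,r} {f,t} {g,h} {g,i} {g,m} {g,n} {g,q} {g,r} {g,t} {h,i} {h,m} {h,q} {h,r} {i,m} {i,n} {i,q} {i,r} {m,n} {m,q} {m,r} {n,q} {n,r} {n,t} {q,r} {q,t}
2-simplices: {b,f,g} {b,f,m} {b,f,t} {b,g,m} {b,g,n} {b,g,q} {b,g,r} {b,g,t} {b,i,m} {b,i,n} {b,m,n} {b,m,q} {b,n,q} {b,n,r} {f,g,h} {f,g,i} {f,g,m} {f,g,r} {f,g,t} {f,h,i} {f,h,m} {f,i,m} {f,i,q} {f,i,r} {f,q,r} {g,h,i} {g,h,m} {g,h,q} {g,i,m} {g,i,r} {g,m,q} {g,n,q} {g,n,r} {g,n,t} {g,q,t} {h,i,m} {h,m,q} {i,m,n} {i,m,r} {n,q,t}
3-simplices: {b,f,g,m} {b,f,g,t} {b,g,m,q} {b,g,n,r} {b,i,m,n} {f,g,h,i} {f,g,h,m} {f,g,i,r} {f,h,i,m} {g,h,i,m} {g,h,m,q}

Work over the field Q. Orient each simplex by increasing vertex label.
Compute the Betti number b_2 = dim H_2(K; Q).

b_2=2

n_0=10 n_1=38 n_2=40 n_3=11  [Q]
∂1: piv[bf,bg,bi,bm,bn,bq,br,bt,fh] rk=9  ker:fg,fi,fm,fq,fr,ft,gh,gi,gm,gn,gq,gr,gt,hi,hm,hq,hr,im,in,iq,ir,mn,mq,mr,nq,nr,nt,qr,qt
∂2: piv[bfg,bfm,bft,bgm,bgn,bgq,bgr,bgt,bim,bin,bmn,bmq,bnq,bnr,fgh,fgi,fgr,fhi,fhm,fim,fiq,fir,fqr,ghq,gnt,gqt,imr] rk=27  ker:fgm,fgt,ghi,ghm,gim,gir,gmq,gnq,gnr,him,hmq,imn,nqt
∂3: piv[bfgm,bfgt,bgmq,bgnr,bimn,fghi,fghm,fgir,fhim,ghim,ghmq] rk=11
b_2=(40−27)−11=2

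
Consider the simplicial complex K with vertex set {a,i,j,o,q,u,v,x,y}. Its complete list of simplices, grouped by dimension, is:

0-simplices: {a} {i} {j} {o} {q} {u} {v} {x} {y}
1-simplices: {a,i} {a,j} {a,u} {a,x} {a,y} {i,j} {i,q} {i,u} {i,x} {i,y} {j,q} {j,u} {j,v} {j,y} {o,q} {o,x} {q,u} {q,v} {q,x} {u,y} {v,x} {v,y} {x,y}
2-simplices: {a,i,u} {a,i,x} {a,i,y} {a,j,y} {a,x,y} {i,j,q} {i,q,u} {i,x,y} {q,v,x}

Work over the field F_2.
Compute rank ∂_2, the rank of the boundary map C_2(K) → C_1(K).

n_0=9 n_1=23 n_2=9  [Z2]
∂1: piv[ai,aj,au,ax,ay,iq,jv,oq] rk=8  ker:ij,iu,ix,iy,jq,ju,jy,ox,qu,qv,qx,uy,vx,vy,xy
∂2: piv[aiu,aix,aiy,ajy,axy,ijq,iqu,qvx] rk=8  ker:ixy
rk∂_2=8

rank∂_2=8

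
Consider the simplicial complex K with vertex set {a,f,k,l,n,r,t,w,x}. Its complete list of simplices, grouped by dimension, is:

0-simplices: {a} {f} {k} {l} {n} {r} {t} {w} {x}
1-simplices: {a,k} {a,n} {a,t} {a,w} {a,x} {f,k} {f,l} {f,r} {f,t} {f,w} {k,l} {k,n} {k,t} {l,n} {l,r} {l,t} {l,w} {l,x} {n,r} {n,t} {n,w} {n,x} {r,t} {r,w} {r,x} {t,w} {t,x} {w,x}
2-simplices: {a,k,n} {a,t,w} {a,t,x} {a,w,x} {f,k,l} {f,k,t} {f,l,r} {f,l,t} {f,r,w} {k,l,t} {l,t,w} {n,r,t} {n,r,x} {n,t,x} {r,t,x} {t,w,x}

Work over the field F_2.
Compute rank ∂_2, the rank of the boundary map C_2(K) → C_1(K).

rank∂_2=13

n_0=9 n_1=28 n_2=16  [Z2]
∂1: piv[ak,an,at,aw,ax,fk,fl,fr] rk=8  ker:ft,fw,kl,kn,kt,ln,lr,lt,lw,lx,nr,nt,nw,nx,rt,rw,rx,tw,tx,wx
∂2: piv[akn,atw,atx,awx,fkl,fkt,flr,flt,frw,ltw,nrt,nrx,ntx] rk=13  ker:klt,rtx,twx
rk∂_2=13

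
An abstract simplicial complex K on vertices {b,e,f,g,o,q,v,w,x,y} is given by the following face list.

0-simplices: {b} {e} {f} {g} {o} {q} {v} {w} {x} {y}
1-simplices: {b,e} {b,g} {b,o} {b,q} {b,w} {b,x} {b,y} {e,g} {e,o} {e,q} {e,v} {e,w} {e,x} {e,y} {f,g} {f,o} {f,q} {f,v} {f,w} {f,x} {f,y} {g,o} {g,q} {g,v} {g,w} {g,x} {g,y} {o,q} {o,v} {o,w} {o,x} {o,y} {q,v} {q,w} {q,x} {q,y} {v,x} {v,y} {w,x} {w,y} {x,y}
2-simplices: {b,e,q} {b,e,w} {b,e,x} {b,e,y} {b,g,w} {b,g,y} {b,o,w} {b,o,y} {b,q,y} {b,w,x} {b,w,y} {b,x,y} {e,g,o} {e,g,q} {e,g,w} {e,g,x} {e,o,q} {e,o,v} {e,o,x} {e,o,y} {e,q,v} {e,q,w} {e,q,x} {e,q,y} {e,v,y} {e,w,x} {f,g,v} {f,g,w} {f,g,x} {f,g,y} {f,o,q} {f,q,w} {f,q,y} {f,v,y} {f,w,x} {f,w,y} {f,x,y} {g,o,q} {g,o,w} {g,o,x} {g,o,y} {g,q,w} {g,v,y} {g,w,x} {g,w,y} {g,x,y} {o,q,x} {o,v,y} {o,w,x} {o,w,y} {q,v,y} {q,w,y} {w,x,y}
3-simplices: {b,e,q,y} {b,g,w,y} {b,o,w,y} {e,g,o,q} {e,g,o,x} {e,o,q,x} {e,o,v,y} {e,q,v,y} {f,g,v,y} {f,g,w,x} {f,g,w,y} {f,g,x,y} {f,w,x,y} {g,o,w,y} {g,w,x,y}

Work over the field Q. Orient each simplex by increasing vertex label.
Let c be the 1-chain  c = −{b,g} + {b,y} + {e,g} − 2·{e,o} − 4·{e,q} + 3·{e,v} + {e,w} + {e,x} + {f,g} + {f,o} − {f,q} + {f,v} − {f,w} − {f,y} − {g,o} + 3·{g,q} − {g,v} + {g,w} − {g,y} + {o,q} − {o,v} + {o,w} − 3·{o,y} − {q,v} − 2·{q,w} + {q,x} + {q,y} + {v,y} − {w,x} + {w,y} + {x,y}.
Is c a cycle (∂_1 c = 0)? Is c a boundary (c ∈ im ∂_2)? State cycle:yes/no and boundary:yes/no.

cycle:yes boundary:yes

n_0=10 n_1=41 n_2=53 n_3=15  [Q]
∂1: piv[be,bg,bo,bq,bw,bx,by,ev,fg] rk=9  ker:eg,eo,eq,ew,ex,ey,fo,fq,fv,fw,fx,fy,go,gq,gv,gw,gx,gy,oq,ov,ow,ox,oy,qv,qw,qx,qy,vx,vy,wx,wy,xy
∂2: piv[beq,bew,bex,bey,bgw,bgy,bow,boy,bqy,bwx,bwy,bxy,ego,egq,egw,egx,eoq,eov,eox,eoy,eqv,eqw,eqx,evy,fgv,fgw,fgx,fgy,foq,fqw,fvy] rk=31  ker:eqy,ewx,fqy,fwx,fwy,fxy,goq,gow,gox,goy,gqw,gvy,gwx,gwy,gxy,oqx,ovy,owx,owy,qvy,qwy,wxy
∂3: piv[beqy,bgwy,bowy,egoq,egox,eoqx,eovy,eqvy,fgvy,fgwx,fgwy,fgxy,fwxy,gowy] rk=14  ker:gwxy
∂1c = 0
c vs im∂2: reduces to 0 ⇒ boundary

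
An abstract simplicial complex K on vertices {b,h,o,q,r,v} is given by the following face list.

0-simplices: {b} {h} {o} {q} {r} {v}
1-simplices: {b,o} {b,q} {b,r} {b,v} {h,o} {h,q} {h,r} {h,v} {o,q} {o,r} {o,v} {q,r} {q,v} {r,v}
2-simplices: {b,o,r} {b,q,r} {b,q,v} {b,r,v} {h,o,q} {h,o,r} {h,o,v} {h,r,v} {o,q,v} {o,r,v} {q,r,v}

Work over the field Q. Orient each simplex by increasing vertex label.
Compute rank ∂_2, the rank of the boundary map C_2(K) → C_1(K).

rank∂_2=9

n_0=6 n_1=14 n_2=11  [Q]
∂1: piv[bo,bq,br,bv,ho] rk=5  ker:hq,hr,hv,oq,or,ov,qr,qv,rv
∂2: piv[bor,bqr,bqv,brv,hoq,hor,hov,hrv,oqv] rk=9  ker:orv,qrv
rk∂_2=9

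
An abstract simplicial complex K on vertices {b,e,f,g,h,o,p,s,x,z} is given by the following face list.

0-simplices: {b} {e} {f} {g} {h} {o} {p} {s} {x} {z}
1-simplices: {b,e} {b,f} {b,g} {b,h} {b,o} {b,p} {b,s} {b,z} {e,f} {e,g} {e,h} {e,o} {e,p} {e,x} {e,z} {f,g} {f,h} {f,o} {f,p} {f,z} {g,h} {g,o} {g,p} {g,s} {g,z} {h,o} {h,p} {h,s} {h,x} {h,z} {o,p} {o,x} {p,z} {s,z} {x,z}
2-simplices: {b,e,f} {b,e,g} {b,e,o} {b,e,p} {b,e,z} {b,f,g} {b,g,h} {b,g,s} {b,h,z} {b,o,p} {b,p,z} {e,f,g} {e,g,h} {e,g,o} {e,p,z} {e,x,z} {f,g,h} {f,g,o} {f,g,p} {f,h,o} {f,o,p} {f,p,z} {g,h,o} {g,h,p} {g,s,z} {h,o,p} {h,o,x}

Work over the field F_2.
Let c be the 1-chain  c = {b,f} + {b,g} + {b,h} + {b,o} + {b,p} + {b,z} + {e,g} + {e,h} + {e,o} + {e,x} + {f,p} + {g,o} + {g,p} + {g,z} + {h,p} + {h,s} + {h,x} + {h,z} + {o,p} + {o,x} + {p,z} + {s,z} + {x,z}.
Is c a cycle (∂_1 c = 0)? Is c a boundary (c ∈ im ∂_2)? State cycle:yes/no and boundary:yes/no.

n_0=10 n_1=35 n_2=27  [Z2]
∂1: piv[be,bf,bg,bh,bo,bp,bs,bz,ex] rk=9  ker:ef,eg,eh,eo,ep,ez,fg,fh,fo,fp,fz,gh,go,gp,gs,gz,ho,hp,hs,hx,hz,op,ox,pz,sz,xz
∂2: piv[bef,beg,beo,bep,bez,bfg,bgh,bgs,bhz,bop,bpz,egh,ego,exz,fgh,fgo,fgp,fho,fop,fpz,ghp,gsz,hox] rk=23  ker:efg,epz,gho,hop
∂1c = {g} + {o}

cycle:no boundary:no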